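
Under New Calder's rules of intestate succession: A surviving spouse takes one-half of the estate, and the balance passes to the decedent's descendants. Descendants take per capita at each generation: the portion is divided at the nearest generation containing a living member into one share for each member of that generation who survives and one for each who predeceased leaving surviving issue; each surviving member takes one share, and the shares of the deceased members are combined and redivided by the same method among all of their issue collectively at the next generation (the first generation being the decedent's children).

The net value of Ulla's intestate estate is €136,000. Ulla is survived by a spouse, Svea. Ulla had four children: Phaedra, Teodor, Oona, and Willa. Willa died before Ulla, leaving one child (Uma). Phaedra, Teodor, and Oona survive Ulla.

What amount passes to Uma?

Svea takes one-half of €136,000 = €68,000. The remaining €68,000 passes to the descendants.
The descendants' portion (€68,000) is divided at the children's generation into 4 shares of €17,000. Phaedra, Teodor, and Oona each take €17,000. The remaining share for the deceased Willa (€17,000) is carried to the next generation.
That pool (€17,000) passes entirely to Uma, the sole taker at the grandchildren's generation.

Uma receives €17,000.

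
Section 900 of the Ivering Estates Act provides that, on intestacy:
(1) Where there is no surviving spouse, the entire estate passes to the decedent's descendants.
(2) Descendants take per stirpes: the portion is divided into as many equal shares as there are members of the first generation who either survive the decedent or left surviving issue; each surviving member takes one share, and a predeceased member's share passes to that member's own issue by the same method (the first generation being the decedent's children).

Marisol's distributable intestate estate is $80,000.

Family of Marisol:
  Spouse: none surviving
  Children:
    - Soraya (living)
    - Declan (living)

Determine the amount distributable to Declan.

The entire $80,000 passes to the descendants.
That amount ($80,000) is divided into 2 shares of $40,000: Soraya and Declan each take $40,000.

Declan receives $40,000.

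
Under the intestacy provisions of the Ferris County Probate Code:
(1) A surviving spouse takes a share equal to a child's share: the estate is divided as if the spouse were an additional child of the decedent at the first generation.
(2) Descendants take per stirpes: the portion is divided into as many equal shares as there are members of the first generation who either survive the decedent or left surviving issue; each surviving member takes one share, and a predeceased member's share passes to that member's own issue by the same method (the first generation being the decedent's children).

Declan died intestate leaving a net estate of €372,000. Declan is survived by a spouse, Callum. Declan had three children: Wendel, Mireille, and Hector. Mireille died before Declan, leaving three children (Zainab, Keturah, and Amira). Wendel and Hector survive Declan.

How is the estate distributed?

Callum: €93,000; Wendel: €93,000; Zainab: €31,000; Keturah: €31,000; Amira: €31,000; Hector: €93,000

The spouse counts as an additional share at the children's level, so there are 4 primary shares of €93,000. Callum takes one such share (€93,000).
The children's combined portion (€279,000) is divided into 3 shares of €93,000: Wendel and Hector each take €93,000; Mireille's €93,000 share passes to Mireille's issue.
Mireille's share (€93,000) is divided into 3 shares of €31,000: Zainab, Keturah, and Amira each take €31,000.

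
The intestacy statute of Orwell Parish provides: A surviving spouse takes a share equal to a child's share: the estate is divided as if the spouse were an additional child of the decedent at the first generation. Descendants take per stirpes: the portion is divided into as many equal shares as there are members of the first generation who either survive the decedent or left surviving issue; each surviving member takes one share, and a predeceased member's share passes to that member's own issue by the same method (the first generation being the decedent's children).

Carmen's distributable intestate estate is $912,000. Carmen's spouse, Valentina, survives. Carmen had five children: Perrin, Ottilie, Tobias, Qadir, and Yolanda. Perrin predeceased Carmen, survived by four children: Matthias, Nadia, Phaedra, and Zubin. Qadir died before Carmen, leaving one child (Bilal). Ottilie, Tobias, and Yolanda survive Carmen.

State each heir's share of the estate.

The spouse counts as an additional share at the children's level, so there are 6 primary shares of $152,000. Valentina takes one such share ($152,000).
The children's combined portion ($760,000) is divided into 5 shares of $152,000: Ottilie, Tobias, and Yolanda each take $152,000; Perrin's $152,000 share passes to Perrin's issue; Qadir's $152,000 share passes to Qadir's issue.
Perrin's share ($152,000) is divided into 4 shares of $38,000: Matthias, Nadia, Phaedra, and Zubin each take $38,000.
Qadir's share ($152,000) passes entirely to Bilal.

Valentina: $152,000; Matthias: $38,000; Nadia: $38,000; Phaedra: $38,000; Zubin: $38,000; Ottilie: $152,000; Tobias: $152,000; Bilal: $152,000; Yolanda: $152,000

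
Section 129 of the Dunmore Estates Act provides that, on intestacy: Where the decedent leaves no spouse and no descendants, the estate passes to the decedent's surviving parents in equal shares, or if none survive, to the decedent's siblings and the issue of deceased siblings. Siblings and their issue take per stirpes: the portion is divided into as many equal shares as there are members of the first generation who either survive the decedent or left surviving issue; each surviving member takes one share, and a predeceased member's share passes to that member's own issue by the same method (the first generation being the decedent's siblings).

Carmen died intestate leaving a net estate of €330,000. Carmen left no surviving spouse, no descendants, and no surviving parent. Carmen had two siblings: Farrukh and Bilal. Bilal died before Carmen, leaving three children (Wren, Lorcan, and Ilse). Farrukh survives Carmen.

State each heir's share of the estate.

Farrukh: €165,000; Wren: €55,000; Lorcan: €55,000; Ilse: €55,000

The entire €330,000 passes to the siblings and their issue.
That amount (€330,000) is divided into 2 shares of €165,000: Farrukh takes €165,000; Bilal's €165,000 share passes to Bilal's issue.
Bilal's share (€165,000) is divided into 3 shares of €55,000: Wren, Lorcan, and Ilse each take €55,000.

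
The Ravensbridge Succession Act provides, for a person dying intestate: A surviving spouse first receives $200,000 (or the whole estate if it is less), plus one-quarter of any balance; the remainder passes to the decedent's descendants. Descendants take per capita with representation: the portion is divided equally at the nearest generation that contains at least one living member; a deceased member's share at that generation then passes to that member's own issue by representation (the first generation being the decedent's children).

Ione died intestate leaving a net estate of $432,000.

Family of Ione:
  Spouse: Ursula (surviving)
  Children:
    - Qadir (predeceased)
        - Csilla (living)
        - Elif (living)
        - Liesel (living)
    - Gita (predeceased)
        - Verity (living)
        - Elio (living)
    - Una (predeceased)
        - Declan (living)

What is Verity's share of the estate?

Verity receives $29,000.

Ursula first takes $200,000, leaving a balance of $232,000. Ursula then takes one-quarter of the balance ($58,000), for a total of $258,000. The remaining $174,000 passes to the descendants.
No child survives, so the initial division is made at the grandchildren's generation.
The descendants' portion ($174,000) is divided into 6 shares of $29,000: Csilla, Elif, Liesel, Verity, Elio, and Declan each take $29,000.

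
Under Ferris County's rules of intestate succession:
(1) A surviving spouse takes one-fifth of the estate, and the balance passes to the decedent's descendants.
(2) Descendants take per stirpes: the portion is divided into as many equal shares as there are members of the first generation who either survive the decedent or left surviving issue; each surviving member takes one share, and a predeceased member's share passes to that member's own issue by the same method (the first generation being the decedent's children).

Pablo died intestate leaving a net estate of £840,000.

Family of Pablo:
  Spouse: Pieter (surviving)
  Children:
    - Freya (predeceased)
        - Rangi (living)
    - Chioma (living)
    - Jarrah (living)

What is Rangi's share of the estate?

Rangi receives £224,000.

Pieter takes one-fifth of £840,000 = £168,000. The remaining £672,000 passes to the descendants.
The descendants' portion (£672,000) is divided into 3 shares of £224,000: Chioma and Jarrah each take £224,000; Freya's £224,000 share passes to Freya's issue.
Freya's share (£224,000) passes entirely to Rangi.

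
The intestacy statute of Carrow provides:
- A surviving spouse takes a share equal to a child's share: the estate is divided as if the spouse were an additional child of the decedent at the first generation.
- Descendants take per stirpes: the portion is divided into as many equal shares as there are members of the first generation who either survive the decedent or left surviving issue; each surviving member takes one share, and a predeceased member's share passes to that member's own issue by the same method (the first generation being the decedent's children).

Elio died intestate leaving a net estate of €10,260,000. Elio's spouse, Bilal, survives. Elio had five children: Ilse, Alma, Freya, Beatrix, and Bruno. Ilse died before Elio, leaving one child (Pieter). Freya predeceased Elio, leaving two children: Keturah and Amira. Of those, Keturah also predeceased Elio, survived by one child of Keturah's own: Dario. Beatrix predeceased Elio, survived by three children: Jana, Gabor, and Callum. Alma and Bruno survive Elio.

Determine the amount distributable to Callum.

Callum receives €570,000.

The spouse counts as an additional share at the children's level, so there are 6 primary shares of €1,710,000. Bilal takes one such share (€1,710,000).
The children's combined portion (€8,550,000) is divided into 5 shares of €1,710,000: Alma and Bruno each take €1,710,000; Ilse's €1,710,000 share passes to Ilse's issue; Freya's €1,710,000 share passes to Freya's issue; Beatrix's €1,710,000 share passes to Beatrix's issue.
Ilse's share (€1,710,000) passes entirely to Pieter.
Freya's share (€1,710,000) is divided into 2 shares of €855,000: Amira takes €855,000; Keturah's €855,000 share passes to Keturah's issue.
Keturah's share (€855,000) passes entirely to Dario.
Beatrix's share (€1,710,000) is divided into 3 shares of €570,000: Jana, Gabor, and Callum each take €570,000.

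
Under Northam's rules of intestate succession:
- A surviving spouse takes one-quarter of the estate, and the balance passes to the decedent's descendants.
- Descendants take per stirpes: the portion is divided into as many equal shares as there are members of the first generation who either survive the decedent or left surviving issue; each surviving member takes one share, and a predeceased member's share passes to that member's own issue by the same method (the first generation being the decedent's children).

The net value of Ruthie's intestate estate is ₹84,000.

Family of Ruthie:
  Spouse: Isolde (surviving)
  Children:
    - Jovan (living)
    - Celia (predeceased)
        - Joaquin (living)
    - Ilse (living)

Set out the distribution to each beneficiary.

Isolde takes one-quarter of ₹84,000 = ₹21,000. The remaining ₹63,000 passes to the descendants.
The descendants' portion (₹63,000) is divided into 3 shares of ₹21,000: Jovan and Ilse each take ₹21,000; Celia's ₹21,000 share passes to Celia's issue.
Celia's share (₹21,000) passes entirely to Joaquin.

Isolde: ₹21,000; Jovan: ₹21,000; Joaquin: ₹21,000; Ilse: ₹21,000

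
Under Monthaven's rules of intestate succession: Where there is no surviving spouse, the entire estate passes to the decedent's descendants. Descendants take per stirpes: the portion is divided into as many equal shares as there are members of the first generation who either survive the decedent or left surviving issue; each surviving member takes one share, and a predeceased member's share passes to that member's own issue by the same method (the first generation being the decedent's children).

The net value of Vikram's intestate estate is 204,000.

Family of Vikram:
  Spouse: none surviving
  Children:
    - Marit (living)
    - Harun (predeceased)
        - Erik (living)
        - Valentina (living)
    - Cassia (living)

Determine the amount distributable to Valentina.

The entire 204,000 passes to the descendants.
That amount (204,000) is divided into 3 shares of 68,000: Marit and Cassia each take 68,000; Harun's 68,000 share passes to Harun's issue.
Harun's share (68,000) is divided into 2 shares of 34,000: Erik and Valentina each take 34,000.

Valentina receives 34,000.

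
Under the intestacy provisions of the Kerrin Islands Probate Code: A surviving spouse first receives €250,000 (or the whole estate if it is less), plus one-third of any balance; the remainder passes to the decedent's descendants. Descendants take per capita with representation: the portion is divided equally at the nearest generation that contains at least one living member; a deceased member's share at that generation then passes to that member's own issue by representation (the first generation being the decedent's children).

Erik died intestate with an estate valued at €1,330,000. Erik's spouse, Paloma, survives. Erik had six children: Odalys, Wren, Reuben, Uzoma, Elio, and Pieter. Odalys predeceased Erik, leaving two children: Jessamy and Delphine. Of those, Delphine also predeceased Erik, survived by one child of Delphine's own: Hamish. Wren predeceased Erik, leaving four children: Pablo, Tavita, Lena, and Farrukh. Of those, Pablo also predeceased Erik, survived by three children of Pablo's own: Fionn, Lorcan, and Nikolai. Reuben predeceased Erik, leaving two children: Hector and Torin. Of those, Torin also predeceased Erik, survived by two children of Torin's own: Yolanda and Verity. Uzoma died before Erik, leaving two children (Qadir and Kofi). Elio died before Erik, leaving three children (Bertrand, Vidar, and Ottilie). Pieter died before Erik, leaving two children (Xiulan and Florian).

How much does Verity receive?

Verity receives €24,000.

Paloma first takes €250,000, leaving a balance of €1,080,000. Paloma then takes one-third of the balance (€360,000), for a total of €610,000. The remaining €720,000 passes to the descendants.
No child survives, so the initial division is made at the grandchildren's generation.
The descendants' portion (€720,000) is divided into 15 shares of €48,000: Jessamy, Tavita, Lena, Farrukh, Hector, Qadir, Kofi, Bertrand, Vidar, Ottilie, Xiulan, and Florian each take €48,000; Delphine's €48,000 share passes to Delphine's issue; Pablo's €48,000 share passes to Pablo's issue; Torin's €48,000 share passes to Torin's issue.
Delphine's share (€48,000) passes entirely to Hamish.
Pablo's share (€48,000) is divided into 3 shares of €16,000: Fionn, Lorcan, and Nikolai each take €16,000.
Torin's share (€48,000) is divided into 2 shares of €24,000: Yolanda and Verity each take €24,000.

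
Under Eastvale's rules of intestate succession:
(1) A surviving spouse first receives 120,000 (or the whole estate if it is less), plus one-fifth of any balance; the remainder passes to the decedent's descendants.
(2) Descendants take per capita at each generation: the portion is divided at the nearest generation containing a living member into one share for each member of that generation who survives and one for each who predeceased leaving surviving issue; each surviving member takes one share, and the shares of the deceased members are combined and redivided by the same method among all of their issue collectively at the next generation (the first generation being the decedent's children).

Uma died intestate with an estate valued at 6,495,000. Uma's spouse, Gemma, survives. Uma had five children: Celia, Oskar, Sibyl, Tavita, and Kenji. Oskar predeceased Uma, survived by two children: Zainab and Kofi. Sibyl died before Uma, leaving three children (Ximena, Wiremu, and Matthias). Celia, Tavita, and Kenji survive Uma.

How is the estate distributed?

Gemma: 1,395,000; Celia: 1,020,000; Zainab: 408,000; Kofi: 408,000; Ximena: 408,000; Wiremu: 408,000; Matthias: 408,000; Tavita: 1,020,000; Kenji: 1,020,000

Gemma first takes 120,000, leaving a balance of 6,375,000. Gemma then takes one-fifth of the balance (1,275,000), for a total of 1,395,000. The remaining 5,100,000 passes to the descendants.
The descendants' portion (5,100,000) is divided at the children's generation into 5 shares of 1,020,000. Celia, Tavita, and Kenji each take 1,020,000. The 2 shares of the deceased (Oskar and Sibyl) are combined into a pool of 2,040,000.
That pool (2,040,000) is divided at the grandchildren's generation equally among Zainab, Kofi, Ximena, Wiremu, and Matthias: 408,000 each.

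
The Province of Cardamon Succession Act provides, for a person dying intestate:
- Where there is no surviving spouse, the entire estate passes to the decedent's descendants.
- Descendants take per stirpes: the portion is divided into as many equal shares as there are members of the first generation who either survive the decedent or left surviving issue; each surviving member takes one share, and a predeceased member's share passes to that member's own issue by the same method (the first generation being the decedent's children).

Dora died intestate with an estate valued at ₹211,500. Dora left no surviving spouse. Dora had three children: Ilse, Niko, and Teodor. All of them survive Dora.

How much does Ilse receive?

The entire ₹211,500 passes to the descendants.
That amount (₹211,500) is divided into 3 shares of ₹70,500: Ilse, Niko, and Teodor each take ₹70,500.

Ilse receives ₹70,500.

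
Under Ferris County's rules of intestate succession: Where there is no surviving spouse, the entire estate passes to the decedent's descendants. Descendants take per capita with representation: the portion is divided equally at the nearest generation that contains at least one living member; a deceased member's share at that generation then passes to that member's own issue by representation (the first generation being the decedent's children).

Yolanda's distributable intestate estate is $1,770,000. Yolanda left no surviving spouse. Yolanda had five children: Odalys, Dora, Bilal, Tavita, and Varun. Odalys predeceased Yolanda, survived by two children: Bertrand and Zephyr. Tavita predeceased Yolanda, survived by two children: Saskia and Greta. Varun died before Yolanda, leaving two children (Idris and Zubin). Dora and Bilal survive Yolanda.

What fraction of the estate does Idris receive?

Idris receives 1/10 of the estate.

The entire $1,770,000 passes to the descendants.
That amount ($1,770,000) is divided into 5 shares of $354,000: Dora and Bilal each take $354,000; Odalys's $354,000 share passes to Odalys's issue; Tavita's $354,000 share passes to Tavita's issue; Varun's $354,000 share passes to Varun's issue.
Odalys's share ($354,000) is divided into 2 shares of $177,000: Bertrand and Zephyr each take $177,000.
Tavita's share ($354,000) is divided into 2 shares of $177,000: Saskia and Greta each take $177,000.
Varun's share ($354,000) is divided into 2 shares of $177,000: Idris and Zubin each take $177,000.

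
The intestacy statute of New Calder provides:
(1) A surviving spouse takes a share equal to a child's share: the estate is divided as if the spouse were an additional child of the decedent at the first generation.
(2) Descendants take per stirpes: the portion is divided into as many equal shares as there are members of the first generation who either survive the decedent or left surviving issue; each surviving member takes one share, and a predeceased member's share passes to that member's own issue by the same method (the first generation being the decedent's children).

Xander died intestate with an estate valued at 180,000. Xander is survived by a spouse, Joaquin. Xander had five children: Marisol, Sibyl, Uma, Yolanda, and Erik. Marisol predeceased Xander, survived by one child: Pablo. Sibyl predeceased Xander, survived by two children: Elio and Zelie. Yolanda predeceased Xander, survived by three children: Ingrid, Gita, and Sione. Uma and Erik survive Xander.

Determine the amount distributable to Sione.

Sione receives 10,000.

The spouse counts as an additional share at the children's level, so there are 6 primary shares of 30,000. Joaquin takes one such share (30,000).
The children's combined portion (150,000) is divided into 5 shares of 30,000: Uma and Erik each take 30,000; Marisol's 30,000 share passes to Marisol's issue; Sibyl's 30,000 share passes to Sibyl's issue; Yolanda's 30,000 share passes to Yolanda's issue.
Marisol's share (30,000) passes entirely to Pablo.
Sibyl's share (30,000) is divided into 2 shares of 15,000: Elio and Zelie each take 15,000.
Yolanda's share (30,000) is divided into 3 shares of 10,000: Ingrid, Gita, and Sione each take 10,000.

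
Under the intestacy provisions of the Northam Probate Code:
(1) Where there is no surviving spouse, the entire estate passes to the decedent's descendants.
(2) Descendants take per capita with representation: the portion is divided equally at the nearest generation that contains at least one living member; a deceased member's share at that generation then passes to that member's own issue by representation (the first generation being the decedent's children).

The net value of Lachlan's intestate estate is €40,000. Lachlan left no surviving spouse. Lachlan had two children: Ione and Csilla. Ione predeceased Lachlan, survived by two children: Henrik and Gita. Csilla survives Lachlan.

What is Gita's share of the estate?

The entire €40,000 passes to the descendants.
That amount (€40,000) is divided into 2 shares of €20,000: Csilla takes €20,000; Ione's €20,000 share passes to Ione's issue.
Ione's share (€20,000) is divided into 2 shares of €10,000: Henrik and Gita each take €10,000.

Gita receives €10,000.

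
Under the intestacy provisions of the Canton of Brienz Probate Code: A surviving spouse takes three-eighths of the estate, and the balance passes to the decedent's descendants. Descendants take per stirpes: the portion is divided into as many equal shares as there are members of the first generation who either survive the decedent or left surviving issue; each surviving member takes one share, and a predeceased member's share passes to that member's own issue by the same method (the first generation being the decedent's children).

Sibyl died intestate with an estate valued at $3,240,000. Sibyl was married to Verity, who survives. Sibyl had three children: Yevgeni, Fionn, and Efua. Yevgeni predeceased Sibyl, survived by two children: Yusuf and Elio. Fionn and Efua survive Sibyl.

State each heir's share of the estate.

Verity takes three-eighths of $3,240,000 = $1,215,000. The remaining $2,025,000 passes to the descendants.
The descendants' portion ($2,025,000) is divided into 3 shares of $675,000: Fionn and Efua each take $675,000; Yevgeni's $675,000 share passes to Yevgeni's issue.
Yevgeni's share ($675,000) is divided into 2 shares of $337,500: Yusuf and Elio each take $337,500.

Verity: $1,215,000; Yusuf: $337,500; Elio: $337,500; Fionn: $675,000; Efua: $675,000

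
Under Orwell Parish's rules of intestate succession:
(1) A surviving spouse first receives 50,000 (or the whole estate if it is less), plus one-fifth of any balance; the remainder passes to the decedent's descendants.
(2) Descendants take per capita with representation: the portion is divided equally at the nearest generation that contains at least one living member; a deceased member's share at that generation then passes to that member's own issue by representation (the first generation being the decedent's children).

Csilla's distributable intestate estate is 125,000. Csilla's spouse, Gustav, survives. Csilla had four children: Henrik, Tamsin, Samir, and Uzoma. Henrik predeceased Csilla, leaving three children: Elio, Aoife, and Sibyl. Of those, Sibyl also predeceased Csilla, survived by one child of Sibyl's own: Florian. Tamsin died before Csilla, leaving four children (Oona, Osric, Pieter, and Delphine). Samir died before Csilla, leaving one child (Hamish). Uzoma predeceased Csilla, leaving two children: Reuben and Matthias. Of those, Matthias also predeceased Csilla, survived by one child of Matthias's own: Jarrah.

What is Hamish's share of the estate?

Hamish receives 6,000.

Gustav first takes 50,000, leaving a balance of 75,000. Gustav then takes one-fifth of the balance (15,000), for a total of 65,000. The remaining 60,000 passes to the descendants.
No child survives, so the initial division is made at the grandchildren's generation.
The descendants' portion (60,000) is divided into 10 shares of 6,000: Elio, Aoife, Oona, Osric, Pieter, Delphine, Hamish, and Reuben each take 6,000; Sibyl's 6,000 share passes to Sibyl's issue; Matthias's 6,000 share passes to Matthias's issue.
Sibyl's share (6,000) passes entirely to Florian.
Matthias's share (6,000) passes entirely to Jarrah.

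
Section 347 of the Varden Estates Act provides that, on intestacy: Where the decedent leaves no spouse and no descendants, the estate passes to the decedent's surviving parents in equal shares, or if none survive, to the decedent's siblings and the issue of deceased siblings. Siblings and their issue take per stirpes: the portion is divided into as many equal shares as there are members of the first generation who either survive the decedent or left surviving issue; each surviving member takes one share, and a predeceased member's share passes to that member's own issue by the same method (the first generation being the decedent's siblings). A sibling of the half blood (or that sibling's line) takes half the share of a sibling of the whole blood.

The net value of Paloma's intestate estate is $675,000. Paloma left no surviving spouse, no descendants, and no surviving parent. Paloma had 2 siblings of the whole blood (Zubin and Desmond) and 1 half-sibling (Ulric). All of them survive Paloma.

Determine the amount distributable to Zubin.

The entire $675,000 passes to the siblings and their issue.
Counting each half-blood sibling's line as half a unit, there are 5/2 units in $675,000, so one unit is $270,000. Whole-blood lines (Zubin and Desmond) take $270,000 each; half-blood lines (Ulric) take $135,000 each.

Zubin receives $270,000.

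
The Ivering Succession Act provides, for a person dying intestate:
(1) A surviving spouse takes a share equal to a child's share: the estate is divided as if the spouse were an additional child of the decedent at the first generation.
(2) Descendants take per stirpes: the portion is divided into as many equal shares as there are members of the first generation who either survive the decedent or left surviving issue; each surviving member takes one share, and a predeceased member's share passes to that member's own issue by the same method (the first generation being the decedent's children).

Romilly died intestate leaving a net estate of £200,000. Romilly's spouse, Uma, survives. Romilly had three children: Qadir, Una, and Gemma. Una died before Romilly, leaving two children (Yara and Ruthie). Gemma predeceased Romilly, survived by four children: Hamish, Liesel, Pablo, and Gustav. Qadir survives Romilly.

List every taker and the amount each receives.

The spouse counts as an additional share at the children's level, so there are 4 primary shares of £50,000. Uma takes one such share (£50,000).
The children's combined portion (£150,000) is divided into 3 shares of £50,000: Qadir takes £50,000; Una's £50,000 share passes to Una's issue; Gemma's £50,000 share passes to Gemma's issue.
Una's share (£50,000) is divided into 2 shares of £25,000: Yara and Ruthie each take £25,000.
Gemma's share (£50,000) is divided into 4 shares of £12,500: Hamish, Liesel, Pablo, and Gustav each take £12,500.

Uma: £50,000; Qadir: £50,000; Yara: £25,000; Ruthie: £25,000; Hamish: £12,500; Liesel: £12,500; Pablo: £12,500; Gustav: £12,500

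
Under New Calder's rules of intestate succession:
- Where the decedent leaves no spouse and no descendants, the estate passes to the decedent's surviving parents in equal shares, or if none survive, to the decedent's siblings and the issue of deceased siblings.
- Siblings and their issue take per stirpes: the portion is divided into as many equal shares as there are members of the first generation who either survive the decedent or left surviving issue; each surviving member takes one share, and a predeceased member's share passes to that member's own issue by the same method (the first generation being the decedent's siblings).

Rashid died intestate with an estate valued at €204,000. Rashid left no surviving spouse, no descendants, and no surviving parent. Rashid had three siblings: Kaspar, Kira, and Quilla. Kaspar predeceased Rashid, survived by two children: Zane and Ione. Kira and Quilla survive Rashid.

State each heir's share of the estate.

Zane: €34,000; Ione: €34,000; Kira: €68,000; Quilla: €68,000

The entire €204,000 passes to the siblings and their issue.
That amount (€204,000) is divided into 3 shares of €68,000: Kira and Quilla each take €68,000; Kaspar's €68,000 share passes to Kaspar's issue.
Kaspar's share (€68,000) is divided into 2 shares of €34,000: Zane and Ione each take €34,000.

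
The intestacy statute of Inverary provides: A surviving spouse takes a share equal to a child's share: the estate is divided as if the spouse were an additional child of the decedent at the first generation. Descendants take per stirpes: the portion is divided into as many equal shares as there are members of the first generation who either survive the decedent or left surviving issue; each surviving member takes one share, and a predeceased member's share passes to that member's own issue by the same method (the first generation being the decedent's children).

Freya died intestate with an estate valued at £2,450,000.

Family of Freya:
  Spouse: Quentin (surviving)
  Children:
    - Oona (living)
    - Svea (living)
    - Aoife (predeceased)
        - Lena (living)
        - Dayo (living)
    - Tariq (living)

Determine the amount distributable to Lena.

Lena receives £245,000.

The spouse counts as an additional share at the children's level, so there are 5 primary shares of £490,000. Quentin takes one such share (£490,000).
The children's combined portion (£1,960,000) is divided into 4 shares of £490,000: Oona, Svea, and Tariq each take £490,000; Aoife's £490,000 share passes to Aoife's issue.
Aoife's share (£490,000) is divided into 2 shares of £245,000: Lena and Dayo each take £245,000.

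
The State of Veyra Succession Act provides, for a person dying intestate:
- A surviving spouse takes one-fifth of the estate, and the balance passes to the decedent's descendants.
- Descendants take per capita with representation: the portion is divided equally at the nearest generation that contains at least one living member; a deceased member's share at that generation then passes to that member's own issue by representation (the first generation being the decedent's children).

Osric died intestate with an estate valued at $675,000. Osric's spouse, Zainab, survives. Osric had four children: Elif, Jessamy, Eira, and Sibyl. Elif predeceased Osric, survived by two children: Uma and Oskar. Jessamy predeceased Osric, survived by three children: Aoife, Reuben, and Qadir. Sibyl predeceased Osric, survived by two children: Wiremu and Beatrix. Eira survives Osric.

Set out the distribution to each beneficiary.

Zainab takes one-fifth of $675,000 = $135,000. The remaining $540,000 passes to the descendants.
The descendants' portion ($540,000) is divided into 4 shares of $135,000: Eira takes $135,000; Elif's $135,000 share passes to Elif's issue; Jessamy's $135,000 share passes to Jessamy's issue; Sibyl's $135,000 share passes to Sibyl's issue.
Elif's share ($135,000) is divided into 2 shares of $67,500: Uma and Oskar each take $67,500.
Jessamy's share ($135,000) is divided into 3 shares of $45,000: Aoife, Reuben, and Qadir each take $45,000.
Sibyl's share ($135,000) is divided into 2 shares of $67,500: Wiremu and Beatrix each take $67,500.

Zainab: $135,000; Uma: $67,500; Oskar: $67,500; Aoife: $45,000; Reuben: $45,000; Qadir: $45,000; Eira: $135,000; Wiremu: $67,500; Beatrix: $67,500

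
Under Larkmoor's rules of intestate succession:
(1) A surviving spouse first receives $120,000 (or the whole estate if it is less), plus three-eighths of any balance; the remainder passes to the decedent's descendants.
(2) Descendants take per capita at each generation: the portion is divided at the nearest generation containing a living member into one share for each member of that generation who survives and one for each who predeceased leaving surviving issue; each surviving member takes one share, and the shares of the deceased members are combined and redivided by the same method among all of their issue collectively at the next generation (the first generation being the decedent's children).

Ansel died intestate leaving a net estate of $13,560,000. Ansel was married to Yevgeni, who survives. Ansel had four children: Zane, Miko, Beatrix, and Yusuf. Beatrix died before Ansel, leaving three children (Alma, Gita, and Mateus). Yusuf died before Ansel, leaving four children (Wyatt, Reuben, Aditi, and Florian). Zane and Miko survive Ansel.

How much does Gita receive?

Gita receives $600,000.

Yevgeni first takes $120,000, leaving a balance of $13,440,000. Yevgeni then takes three-eighths of the balance ($5,040,000), for a total of $5,160,000. The remaining $8,400,000 passes to the descendants.
The descendants' portion ($8,400,000) is divided at the children's generation into 4 shares of $2,100,000. Zane and Miko each take $2,100,000. The 2 shares of the deceased (Beatrix and Yusuf) are combined into a pool of $4,200,000.
That pool ($4,200,000) is divided at the grandchildren's generation equally among Alma, Gita, Mateus, Wyatt, Reuben, Aditi, and Florian: $600,000 each.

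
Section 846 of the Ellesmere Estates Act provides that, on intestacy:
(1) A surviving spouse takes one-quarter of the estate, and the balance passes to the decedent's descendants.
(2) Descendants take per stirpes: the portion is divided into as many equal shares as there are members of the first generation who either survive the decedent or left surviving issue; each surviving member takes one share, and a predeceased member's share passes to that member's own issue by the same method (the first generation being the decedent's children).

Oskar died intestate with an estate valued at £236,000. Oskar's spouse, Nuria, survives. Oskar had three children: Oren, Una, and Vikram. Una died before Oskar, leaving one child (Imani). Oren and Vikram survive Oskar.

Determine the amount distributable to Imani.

Imani receives £59,000.

Nuria takes one-quarter of £236,000 = £59,000. The remaining £177,000 passes to the descendants.
The descendants' portion (£177,000) is divided into 3 shares of £59,000: Oren and Vikram each take £59,000; Una's £59,000 share passes to Una's issue.
Una's share (£59,000) passes entirely to Imani.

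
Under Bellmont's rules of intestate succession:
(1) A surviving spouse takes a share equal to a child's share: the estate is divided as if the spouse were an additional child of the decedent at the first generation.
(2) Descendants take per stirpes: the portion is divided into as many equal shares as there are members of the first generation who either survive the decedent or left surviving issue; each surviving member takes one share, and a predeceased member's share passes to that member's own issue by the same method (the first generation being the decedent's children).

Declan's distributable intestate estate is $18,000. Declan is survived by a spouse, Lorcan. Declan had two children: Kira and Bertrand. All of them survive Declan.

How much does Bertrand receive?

The spouse counts as an additional share at the children's level, so there are 3 primary shares of $6,000. Lorcan takes one such share ($6,000).
The children's combined portion ($12,000) is divided into 2 shares of $6,000: Kira and Bertrand each take $6,000.

Bertrand receives $6,000.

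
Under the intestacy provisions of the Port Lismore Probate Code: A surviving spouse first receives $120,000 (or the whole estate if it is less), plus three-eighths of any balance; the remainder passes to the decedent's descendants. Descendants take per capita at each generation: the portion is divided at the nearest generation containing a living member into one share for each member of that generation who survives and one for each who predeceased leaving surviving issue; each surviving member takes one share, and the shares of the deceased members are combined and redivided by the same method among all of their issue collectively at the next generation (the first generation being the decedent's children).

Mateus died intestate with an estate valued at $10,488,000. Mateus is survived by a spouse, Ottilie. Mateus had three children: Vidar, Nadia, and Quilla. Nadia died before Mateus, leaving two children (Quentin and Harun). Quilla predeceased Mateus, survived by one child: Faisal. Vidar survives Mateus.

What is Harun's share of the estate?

Ottilie first takes $120,000, leaving a balance of $10,368,000. Ottilie then takes three-eighths of the balance ($3,888,000), for a total of $4,008,000. The remaining $6,480,000 passes to the descendants.
The descendants' portion ($6,480,000) is divided at the children's generation into 3 shares of $2,160,000. Vidar takes $2,160,000. The 2 shares of the deceased (Nadia and Quilla) are combined into a pool of $4,320,000.
That pool ($4,320,000) is divided at the grandchildren's generation equally among Quentin, Harun, and Faisal: $1,440,000 each.

Harun receives $1,440,000.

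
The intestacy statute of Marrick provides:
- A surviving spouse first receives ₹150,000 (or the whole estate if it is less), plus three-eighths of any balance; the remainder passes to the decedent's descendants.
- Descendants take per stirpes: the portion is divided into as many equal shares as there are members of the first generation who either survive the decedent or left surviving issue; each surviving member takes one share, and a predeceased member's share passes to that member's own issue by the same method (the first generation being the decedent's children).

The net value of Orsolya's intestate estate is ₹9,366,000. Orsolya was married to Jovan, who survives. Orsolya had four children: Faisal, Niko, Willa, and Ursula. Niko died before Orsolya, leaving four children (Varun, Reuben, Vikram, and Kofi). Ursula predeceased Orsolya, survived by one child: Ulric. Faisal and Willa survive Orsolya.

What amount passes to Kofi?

Jovan first takes ₹150,000, leaving a balance of ₹9,216,000. Jovan then takes three-eighths of the balance (₹3,456,000), for a total of ₹3,606,000. The remaining ₹5,760,000 passes to the descendants.
The descendants' portion (₹5,760,000) is divided into 4 shares of ₹1,440,000: Faisal and Willa each take ₹1,440,000; Niko's ₹1,440,000 share passes to Niko's issue; Ursula's ₹1,440,000 share passes to Ursula's issue.
Niko's share (₹1,440,000) is divided into 4 shares of ₹360,000: Varun, Reuben, Vikram, and Kofi each take ₹360,000.
Ursula's share (₹1,440,000) passes entirely to Ulric.

Kofi receives ₹360,000.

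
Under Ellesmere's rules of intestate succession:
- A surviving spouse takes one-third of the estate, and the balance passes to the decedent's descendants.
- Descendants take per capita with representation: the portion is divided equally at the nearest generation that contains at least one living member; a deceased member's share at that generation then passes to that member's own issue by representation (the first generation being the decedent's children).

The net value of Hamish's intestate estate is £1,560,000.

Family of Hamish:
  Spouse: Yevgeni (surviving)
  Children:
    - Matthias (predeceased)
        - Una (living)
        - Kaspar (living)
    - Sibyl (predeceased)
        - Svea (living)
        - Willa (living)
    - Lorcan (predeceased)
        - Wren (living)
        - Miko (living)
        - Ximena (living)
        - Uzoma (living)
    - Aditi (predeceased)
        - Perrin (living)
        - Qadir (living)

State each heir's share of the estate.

Yevgeni: £520,000; Una: £104,000; Kaspar: £104,000; Svea: £104,000; Willa: £104,000; Wren: £104,000; Miko: £104,000; Ximena: £104,000; Uzoma: £104,000; Perrin: £104,000; Qadir: £104,000

Yevgeni takes one-third of £1,560,000 = £520,000. The remaining £1,040,000 passes to the descendants.
No child survives, so the initial division is made at the grandchildren's generation.
The descendants' portion (£1,040,000) is divided into 10 shares of £104,000: Una, Kaspar, Svea, Willa, Wren, Miko, Ximena, Uzoma, Perrin, and Qadir each take £104,000.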